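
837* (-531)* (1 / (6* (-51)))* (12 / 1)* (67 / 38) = 9925983 / 323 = 30730.60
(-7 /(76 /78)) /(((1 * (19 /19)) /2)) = -273 /19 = -14.37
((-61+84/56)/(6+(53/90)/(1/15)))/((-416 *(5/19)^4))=46524597/23140000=2.01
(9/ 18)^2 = 1/ 4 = 0.25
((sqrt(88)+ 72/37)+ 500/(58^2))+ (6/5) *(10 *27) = 2 *sqrt(22)+ 10147085/31117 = 335.48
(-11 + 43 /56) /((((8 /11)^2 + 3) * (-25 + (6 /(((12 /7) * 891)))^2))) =55042151373 /474581768878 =0.12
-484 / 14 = -242 / 7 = -34.57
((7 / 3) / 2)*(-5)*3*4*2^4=-1120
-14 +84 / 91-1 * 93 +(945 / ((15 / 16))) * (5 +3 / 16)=66598 / 13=5122.92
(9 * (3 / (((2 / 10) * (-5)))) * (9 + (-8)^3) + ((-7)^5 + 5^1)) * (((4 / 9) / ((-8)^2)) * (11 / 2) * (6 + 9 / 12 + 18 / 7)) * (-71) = 72952429 / 896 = 81420.12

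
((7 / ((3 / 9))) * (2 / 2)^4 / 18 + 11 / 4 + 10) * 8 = 334 / 3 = 111.33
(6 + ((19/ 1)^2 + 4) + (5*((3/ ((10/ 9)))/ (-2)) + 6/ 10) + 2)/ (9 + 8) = 7337/ 340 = 21.58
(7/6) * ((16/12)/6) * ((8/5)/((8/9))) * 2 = 14/15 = 0.93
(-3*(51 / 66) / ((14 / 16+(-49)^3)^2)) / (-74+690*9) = -204 / 7473740996046325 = -0.00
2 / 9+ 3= 29 / 9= 3.22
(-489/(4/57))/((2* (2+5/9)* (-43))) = 250857/7912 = 31.71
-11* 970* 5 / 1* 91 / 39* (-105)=13070750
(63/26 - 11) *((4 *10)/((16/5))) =-5575/52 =-107.21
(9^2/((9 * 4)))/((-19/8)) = -18/19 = -0.95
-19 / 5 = -3.80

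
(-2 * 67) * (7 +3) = -1340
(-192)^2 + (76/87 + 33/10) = 32075311/870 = 36868.17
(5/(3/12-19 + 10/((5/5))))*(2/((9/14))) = -16/9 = -1.78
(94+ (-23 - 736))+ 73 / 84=-55787 / 84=-664.13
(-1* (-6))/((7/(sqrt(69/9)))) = 2.37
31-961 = -930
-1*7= -7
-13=-13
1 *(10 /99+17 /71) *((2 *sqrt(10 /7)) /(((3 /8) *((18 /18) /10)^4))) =382880000 *sqrt(70) /147609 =21701.96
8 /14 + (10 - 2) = 60 /7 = 8.57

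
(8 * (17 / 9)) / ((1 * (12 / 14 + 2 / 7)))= 13.22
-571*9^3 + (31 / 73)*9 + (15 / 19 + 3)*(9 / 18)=-416253.28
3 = 3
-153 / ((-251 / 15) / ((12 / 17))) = 1620 / 251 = 6.45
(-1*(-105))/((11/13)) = 124.09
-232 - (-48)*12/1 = 344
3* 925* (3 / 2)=8325 / 2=4162.50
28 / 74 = 14 / 37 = 0.38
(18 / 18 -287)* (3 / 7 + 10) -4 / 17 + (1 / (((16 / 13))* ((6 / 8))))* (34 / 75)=-159703001 / 53550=-2982.32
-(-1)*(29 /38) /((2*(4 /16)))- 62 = -60.47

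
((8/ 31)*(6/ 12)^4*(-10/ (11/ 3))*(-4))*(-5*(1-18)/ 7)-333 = -789771/ 2387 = -330.86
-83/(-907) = 0.09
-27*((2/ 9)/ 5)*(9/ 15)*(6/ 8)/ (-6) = 9/ 100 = 0.09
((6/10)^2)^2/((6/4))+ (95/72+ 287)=12978263/45000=288.41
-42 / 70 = -3 / 5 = -0.60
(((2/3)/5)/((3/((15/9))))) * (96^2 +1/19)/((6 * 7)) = 25015/1539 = 16.25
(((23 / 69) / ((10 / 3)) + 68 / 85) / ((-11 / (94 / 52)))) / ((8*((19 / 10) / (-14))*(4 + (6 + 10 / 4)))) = 0.01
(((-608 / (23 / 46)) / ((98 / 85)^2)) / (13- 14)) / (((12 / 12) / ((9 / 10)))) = 1976760 / 2401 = 823.31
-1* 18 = -18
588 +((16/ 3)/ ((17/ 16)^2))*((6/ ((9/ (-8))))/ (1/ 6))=378724/ 867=436.82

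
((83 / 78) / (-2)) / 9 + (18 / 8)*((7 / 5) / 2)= 21283 / 14040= 1.52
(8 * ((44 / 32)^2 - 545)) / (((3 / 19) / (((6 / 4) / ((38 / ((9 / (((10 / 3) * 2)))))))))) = -938493 / 640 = -1466.40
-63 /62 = -1.02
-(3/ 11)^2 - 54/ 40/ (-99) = -147/ 2420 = -0.06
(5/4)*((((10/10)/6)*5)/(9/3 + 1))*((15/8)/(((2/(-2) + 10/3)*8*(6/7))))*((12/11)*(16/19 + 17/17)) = 13125/214016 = 0.06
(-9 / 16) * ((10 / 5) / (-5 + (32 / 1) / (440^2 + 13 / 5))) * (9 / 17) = 78409053 / 658227080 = 0.12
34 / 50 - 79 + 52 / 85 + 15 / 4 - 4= -132529 / 1700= -77.96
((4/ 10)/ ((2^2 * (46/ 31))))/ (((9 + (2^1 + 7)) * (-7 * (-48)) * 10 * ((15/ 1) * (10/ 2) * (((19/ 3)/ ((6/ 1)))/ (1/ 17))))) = 31/ 37442160000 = 0.00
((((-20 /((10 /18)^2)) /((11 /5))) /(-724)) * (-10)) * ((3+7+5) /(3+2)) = -2430 /1991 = -1.22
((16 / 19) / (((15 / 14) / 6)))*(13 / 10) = 2912 / 475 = 6.13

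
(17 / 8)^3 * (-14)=-34391 / 256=-134.34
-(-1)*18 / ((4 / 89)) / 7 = 801 / 14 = 57.21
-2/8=-1/4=-0.25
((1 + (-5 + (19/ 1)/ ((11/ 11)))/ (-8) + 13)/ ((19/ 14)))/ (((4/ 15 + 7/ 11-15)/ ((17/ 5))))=-192423/ 88388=-2.18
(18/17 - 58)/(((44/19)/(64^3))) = -109576192/17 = -6445658.35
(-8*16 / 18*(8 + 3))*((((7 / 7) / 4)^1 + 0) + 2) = -176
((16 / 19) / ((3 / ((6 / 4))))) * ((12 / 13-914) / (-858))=47480 / 105963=0.45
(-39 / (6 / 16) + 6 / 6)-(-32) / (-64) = -207 / 2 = -103.50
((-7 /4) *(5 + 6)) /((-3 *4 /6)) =77 /8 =9.62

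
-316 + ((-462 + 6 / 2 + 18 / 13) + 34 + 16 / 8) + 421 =-4116 / 13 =-316.62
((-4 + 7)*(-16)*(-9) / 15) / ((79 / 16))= 2304 / 395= 5.83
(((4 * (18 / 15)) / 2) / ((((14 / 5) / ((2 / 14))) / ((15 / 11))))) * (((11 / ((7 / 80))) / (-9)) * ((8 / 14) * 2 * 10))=-64000 / 2401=-26.66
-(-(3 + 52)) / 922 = 55 / 922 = 0.06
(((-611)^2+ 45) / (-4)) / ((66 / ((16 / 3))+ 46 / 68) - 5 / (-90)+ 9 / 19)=-310107132 / 45119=-6873.09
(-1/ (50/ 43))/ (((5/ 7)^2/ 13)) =-27391/ 1250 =-21.91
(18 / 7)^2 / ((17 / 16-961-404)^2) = 82944 / 23335923121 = 0.00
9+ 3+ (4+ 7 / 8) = 135 / 8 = 16.88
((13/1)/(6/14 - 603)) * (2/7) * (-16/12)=52/6327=0.01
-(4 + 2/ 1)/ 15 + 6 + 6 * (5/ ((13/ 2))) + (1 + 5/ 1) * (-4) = -896/ 65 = -13.78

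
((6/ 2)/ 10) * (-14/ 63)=-1/ 15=-0.07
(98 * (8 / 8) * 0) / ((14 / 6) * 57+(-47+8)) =0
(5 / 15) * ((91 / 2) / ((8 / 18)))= 34.12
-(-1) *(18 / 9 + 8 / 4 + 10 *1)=14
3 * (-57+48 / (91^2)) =-1415907 / 8281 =-170.98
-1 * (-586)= 586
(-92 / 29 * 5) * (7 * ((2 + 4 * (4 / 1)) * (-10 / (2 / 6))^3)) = 1564920000 / 29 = 53962758.62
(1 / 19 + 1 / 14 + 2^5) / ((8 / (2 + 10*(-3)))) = -8545 / 76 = -112.43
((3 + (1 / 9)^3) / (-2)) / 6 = -547 / 2187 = -0.25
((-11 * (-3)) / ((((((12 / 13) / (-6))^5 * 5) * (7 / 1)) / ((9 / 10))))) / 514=-110274021 / 5756800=-19.16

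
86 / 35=2.46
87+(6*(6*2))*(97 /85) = 169.16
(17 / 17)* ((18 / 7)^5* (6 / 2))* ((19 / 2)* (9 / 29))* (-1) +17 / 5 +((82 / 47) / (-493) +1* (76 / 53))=-3521516863037 / 3558630145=-989.57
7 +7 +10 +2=26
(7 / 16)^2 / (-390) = -49 / 99840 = -0.00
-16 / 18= -0.89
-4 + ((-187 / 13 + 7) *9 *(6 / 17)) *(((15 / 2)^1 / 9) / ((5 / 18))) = -16436 / 221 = -74.37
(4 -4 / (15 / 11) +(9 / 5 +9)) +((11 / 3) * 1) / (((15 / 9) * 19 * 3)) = 1131 / 95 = 11.91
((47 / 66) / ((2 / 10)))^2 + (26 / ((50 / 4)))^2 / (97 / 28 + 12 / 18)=12966326291 / 944707500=13.73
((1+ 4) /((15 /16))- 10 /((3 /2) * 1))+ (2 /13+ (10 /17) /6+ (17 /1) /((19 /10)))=33029 /4199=7.87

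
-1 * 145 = -145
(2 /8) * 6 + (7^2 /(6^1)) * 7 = 176 /3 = 58.67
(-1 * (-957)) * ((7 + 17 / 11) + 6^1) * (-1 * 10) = -139200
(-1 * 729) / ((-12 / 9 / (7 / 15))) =5103 / 20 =255.15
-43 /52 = -0.83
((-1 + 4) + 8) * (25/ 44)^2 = 625/ 176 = 3.55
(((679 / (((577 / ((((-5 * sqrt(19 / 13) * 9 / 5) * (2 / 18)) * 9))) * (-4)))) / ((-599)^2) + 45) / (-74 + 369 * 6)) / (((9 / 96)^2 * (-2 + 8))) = 21728 * sqrt(247) / 4319642913105 + 128 / 321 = 0.40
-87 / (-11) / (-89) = -87 / 979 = -0.09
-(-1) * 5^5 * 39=121875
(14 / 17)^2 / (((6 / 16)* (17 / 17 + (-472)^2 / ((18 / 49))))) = 4704 / 1577424713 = 0.00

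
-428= -428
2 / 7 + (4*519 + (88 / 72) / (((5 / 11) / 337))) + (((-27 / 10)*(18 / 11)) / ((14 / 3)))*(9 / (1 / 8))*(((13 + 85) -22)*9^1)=-4320683 / 99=-43643.26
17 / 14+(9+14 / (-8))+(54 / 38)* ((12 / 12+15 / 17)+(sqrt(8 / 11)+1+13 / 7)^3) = 733968* sqrt(22) / 112651+259051197 / 4874716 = 83.70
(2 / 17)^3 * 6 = 48 / 4913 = 0.01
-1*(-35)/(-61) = -0.57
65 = 65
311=311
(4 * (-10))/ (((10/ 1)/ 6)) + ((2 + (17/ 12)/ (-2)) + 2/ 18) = -1627/ 72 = -22.60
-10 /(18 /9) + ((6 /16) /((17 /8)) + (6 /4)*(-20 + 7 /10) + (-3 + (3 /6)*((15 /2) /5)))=-3062 /85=-36.02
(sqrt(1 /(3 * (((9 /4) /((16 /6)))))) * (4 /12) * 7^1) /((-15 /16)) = -448 * sqrt(2) /405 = -1.56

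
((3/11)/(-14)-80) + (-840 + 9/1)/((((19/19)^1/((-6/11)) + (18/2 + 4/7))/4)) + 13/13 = -25454557/50050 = -508.58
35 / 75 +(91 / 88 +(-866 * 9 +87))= -10171259 / 1320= -7705.50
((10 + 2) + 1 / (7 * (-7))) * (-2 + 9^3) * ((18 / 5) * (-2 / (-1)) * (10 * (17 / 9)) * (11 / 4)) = 159604126 / 49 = 3257227.06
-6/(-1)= 6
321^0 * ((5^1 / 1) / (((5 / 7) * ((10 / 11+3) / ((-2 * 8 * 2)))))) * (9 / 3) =-7392 / 43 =-171.91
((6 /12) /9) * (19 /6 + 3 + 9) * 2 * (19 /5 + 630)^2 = 913873051 /1350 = 676943.00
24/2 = 12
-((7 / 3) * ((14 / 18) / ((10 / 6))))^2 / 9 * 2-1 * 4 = -77702 / 18225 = -4.26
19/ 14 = 1.36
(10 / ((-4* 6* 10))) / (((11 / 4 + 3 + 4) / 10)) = -5 / 117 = -0.04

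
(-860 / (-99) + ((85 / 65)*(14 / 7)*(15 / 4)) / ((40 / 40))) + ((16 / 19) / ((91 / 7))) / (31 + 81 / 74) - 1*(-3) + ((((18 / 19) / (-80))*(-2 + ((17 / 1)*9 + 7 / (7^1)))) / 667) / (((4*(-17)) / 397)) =56665412452421 / 2634089386500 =21.51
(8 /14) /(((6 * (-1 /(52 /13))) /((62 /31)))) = -16 /21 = -0.76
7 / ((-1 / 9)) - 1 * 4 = -67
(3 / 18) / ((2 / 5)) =5 / 12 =0.42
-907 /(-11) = 907 /11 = 82.45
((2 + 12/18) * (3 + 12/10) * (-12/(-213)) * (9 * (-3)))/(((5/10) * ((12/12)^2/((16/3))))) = -64512/355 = -181.72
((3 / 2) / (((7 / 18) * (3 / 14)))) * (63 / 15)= 378 / 5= 75.60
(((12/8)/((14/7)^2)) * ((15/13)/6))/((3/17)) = 85/208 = 0.41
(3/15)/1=1/5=0.20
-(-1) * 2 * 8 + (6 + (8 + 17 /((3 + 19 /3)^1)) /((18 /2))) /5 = 21947 /1260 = 17.42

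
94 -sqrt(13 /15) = 94 -sqrt(195) /15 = 93.07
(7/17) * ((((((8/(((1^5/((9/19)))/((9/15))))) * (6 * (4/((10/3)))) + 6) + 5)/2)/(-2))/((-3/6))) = 91007/16150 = 5.64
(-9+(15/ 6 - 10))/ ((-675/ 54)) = 33/ 25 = 1.32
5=5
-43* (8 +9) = -731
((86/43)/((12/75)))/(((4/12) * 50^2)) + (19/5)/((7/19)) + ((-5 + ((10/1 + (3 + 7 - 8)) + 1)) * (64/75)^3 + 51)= 1566344887/23625000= 66.30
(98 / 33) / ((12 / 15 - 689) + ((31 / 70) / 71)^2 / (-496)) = -0.00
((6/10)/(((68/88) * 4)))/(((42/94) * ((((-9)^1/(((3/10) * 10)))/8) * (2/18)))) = -6204/595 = -10.43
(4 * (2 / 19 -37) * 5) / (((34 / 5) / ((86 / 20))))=-150715 / 323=-466.61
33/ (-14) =-33/ 14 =-2.36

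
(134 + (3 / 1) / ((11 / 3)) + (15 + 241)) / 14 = 4299 / 154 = 27.92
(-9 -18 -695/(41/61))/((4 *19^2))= -21751/29602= -0.73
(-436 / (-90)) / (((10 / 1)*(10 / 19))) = 2071 / 2250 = 0.92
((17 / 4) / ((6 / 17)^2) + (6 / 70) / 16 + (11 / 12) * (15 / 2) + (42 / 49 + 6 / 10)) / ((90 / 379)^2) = 548852261 / 729000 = 752.88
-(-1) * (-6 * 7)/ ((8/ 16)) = -84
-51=-51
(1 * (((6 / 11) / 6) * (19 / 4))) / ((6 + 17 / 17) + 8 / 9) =171 / 3124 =0.05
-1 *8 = -8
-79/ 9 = -8.78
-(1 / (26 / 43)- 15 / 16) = -0.72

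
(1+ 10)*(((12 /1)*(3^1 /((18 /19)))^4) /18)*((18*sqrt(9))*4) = 1433531 /9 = 159281.22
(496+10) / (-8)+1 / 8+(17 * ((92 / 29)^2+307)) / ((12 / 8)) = 3530.27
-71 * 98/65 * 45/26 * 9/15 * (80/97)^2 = -75.61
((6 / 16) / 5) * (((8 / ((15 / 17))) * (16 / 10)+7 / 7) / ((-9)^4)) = 1163 / 6561000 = 0.00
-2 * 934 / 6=-934 / 3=-311.33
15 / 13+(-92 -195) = -3716 / 13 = -285.85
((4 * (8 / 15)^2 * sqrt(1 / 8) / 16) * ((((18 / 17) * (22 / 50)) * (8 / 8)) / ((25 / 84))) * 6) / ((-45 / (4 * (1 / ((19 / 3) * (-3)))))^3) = 0.00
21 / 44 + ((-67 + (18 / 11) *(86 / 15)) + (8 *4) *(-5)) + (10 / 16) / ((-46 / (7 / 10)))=-8790249 / 40480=-217.15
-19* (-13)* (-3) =-741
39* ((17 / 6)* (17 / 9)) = 208.72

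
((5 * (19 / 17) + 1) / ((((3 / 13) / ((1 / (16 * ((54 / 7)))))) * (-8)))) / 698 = -637 / 15378336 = -0.00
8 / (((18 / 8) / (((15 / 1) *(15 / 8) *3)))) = 300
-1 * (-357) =357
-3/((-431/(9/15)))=9/2155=0.00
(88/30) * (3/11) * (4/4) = 4/5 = 0.80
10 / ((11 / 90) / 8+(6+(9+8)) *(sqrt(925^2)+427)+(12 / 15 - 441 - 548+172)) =0.00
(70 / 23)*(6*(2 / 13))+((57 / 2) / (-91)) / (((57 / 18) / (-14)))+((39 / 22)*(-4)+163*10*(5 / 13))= 2052422 / 3289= 624.03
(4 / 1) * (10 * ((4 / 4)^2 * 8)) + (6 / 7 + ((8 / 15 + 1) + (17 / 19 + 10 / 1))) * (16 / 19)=12553664 / 37905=331.19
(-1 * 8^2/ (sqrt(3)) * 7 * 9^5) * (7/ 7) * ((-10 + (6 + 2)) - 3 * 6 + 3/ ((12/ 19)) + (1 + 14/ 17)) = 2012704848 * sqrt(3)/ 17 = 205065121.02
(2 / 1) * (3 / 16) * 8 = 3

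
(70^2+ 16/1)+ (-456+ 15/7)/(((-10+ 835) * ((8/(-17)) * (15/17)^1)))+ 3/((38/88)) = 7204210323/1463000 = 4924.27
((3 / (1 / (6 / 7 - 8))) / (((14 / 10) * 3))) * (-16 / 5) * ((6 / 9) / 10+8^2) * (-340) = -52278400 / 147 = -355635.37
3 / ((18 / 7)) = 7 / 6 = 1.17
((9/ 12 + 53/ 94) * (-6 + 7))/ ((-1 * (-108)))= 247/ 20304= 0.01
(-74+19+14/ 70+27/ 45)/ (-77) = 271/ 385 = 0.70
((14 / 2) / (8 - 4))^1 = 7 / 4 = 1.75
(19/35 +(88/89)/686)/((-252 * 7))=-9231/29916460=-0.00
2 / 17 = 0.12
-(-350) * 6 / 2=1050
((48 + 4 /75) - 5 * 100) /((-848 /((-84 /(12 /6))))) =-29659 /1325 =-22.38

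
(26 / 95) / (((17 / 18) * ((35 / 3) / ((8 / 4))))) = 2808 / 56525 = 0.05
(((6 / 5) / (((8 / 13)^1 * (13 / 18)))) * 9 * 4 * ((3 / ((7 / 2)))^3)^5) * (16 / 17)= 3656158440062976 / 403542728345155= 9.06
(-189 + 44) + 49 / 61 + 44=-6112 / 61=-100.20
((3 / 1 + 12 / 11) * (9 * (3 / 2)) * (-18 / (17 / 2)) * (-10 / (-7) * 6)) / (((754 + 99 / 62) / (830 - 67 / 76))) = -1281627708300 / 1165131737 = -1099.99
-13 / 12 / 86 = -13 / 1032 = -0.01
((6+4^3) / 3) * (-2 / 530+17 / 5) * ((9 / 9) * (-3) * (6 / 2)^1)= -37800 / 53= -713.21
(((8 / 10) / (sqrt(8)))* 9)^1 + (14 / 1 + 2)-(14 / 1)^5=-537808 + 9* sqrt(2) / 5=-537805.45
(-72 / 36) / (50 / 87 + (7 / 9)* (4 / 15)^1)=-3915 / 1531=-2.56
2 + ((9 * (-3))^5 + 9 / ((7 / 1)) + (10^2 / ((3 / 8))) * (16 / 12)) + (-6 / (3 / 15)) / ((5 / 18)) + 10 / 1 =-903964708 / 63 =-14348646.16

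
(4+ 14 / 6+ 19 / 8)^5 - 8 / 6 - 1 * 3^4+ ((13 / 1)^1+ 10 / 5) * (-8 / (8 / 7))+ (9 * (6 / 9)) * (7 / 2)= 397453770257 / 7962624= 49914.92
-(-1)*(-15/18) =-5/6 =-0.83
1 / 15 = 0.07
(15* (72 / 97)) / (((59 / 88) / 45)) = 4276800 / 5723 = 747.30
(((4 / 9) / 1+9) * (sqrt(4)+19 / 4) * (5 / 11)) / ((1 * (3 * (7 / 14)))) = 425 / 22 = 19.32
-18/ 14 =-9/ 7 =-1.29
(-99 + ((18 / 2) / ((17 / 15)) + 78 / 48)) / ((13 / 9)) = -109467 / 1768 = -61.92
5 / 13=0.38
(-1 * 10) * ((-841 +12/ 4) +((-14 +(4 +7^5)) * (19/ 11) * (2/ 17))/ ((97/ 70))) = -26799580/ 1649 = -16252.02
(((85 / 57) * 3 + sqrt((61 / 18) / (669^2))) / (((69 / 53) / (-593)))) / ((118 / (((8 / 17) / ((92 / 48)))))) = -2514320 / 593009 - 251432 * sqrt(122) / 1064888109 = -4.24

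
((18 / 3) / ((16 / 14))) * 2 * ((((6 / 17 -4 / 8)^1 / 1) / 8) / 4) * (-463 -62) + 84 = 237909 / 2176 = 109.33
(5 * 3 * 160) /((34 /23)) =27600 /17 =1623.53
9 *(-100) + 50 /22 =-9875 /11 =-897.73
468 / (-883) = -468 / 883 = -0.53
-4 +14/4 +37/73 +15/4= 1097/292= 3.76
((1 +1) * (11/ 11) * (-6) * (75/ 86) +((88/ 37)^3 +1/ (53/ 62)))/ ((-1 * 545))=-480041536/ 62913811915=-0.01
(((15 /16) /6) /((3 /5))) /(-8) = -25 /768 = -0.03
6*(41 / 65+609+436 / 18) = 741608 / 195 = 3803.12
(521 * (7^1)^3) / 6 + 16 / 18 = 29784.72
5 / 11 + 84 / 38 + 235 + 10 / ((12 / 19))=317887 / 1254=253.50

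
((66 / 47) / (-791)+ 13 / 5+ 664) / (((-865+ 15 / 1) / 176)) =-10904133768 / 79001125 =-138.03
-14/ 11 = -1.27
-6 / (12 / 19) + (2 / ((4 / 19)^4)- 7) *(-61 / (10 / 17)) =-26845177 / 256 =-104863.97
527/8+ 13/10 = 67.18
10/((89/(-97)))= -970/89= -10.90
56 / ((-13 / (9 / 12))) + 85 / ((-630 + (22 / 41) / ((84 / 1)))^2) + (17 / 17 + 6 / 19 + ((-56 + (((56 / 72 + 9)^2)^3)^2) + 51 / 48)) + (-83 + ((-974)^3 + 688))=1001893968107728216397655077860577316103 / 1313607547805018914995526512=762704180393.79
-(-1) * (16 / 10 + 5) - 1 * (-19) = 128 / 5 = 25.60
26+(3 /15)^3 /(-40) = 129999 /5000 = 26.00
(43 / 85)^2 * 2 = 3698 / 7225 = 0.51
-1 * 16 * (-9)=144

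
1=1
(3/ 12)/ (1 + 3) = 1/ 16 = 0.06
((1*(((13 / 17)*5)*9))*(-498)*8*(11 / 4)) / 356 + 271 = -1192292 / 1513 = -788.03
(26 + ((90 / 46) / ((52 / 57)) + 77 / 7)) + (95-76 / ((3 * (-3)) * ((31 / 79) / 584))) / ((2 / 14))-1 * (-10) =29593343635 / 333684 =88686.73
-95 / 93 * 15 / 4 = -475 / 124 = -3.83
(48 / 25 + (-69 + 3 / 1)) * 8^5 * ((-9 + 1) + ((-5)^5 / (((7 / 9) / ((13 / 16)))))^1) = 1202517282816 / 175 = 6871527330.38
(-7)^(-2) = 1 / 49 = 0.02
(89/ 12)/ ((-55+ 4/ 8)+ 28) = -89/ 318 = -0.28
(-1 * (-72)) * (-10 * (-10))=7200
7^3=343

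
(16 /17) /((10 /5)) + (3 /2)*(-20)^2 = 10208 /17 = 600.47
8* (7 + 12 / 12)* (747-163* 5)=-4352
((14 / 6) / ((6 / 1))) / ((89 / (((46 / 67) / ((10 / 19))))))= 3059 / 536670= 0.01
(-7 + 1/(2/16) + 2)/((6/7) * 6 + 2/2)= 21/43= 0.49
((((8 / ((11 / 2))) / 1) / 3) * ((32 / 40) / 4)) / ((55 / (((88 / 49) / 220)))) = 32 / 2223375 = 0.00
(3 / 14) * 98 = 21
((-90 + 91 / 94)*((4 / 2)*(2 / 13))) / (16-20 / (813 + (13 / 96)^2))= -62707050713 / 36568384216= -1.71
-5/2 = -2.50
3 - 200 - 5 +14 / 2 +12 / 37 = -7203 / 37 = -194.68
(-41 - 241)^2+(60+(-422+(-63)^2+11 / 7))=581928 / 7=83132.57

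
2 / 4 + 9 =19 / 2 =9.50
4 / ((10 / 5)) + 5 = 7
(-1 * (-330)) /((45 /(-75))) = -550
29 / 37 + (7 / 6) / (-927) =161039 / 205794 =0.78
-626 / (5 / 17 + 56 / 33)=-351186 / 1117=-314.40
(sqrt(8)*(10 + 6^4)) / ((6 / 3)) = 1306*sqrt(2) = 1846.96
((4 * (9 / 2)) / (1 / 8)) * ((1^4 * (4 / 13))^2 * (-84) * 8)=-1548288 / 169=-9161.47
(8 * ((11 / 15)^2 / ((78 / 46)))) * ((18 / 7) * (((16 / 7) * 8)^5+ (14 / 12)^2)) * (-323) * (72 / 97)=-3197818090.77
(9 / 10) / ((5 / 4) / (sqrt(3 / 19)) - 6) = -1296 / 6265 - 18 * sqrt(57) / 1253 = -0.32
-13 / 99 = -0.13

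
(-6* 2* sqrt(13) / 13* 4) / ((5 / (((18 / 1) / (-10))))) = 432* sqrt(13) / 325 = 4.79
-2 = -2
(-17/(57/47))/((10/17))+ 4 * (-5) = -24983/570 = -43.83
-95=-95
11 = 11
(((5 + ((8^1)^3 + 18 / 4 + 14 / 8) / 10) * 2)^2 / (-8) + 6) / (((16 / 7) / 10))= -36031303 / 5120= -7037.36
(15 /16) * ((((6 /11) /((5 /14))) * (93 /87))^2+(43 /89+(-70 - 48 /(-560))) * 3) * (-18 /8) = 4399724722527 /10143536480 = 433.75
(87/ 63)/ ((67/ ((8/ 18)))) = 116/ 12663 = 0.01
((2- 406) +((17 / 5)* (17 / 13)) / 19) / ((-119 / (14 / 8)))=5.94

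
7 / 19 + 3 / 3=26 / 19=1.37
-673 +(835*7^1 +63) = 5235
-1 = -1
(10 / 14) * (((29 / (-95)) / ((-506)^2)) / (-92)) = 29 / 3132856496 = 0.00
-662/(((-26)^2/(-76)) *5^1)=14.89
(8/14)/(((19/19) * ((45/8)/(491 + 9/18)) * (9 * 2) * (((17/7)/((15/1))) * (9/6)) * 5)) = 15728/6885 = 2.28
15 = 15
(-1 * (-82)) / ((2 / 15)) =615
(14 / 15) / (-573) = -14 / 8595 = -0.00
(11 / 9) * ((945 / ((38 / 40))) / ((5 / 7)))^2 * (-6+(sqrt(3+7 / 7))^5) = 61630544.04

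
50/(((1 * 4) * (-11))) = -25/22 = -1.14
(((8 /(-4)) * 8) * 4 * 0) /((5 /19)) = 0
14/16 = 7/8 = 0.88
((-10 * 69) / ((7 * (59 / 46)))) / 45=-2116 / 1239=-1.71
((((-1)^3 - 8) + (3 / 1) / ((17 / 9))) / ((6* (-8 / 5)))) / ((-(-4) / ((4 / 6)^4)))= 35 / 918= 0.04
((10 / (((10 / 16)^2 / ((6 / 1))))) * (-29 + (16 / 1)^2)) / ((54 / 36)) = 116224 / 5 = 23244.80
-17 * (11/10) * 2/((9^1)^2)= -0.46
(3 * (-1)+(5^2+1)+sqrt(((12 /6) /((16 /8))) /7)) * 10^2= 100 * sqrt(7) /7+2300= 2337.80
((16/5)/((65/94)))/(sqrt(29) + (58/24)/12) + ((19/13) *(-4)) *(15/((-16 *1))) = 31186944 *sqrt(29)/195163475 + 146671071/26919100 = 6.31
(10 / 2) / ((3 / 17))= 85 / 3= 28.33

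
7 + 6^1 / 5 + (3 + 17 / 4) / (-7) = 1003 / 140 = 7.16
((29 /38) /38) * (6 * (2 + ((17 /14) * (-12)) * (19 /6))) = -26883 /5054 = -5.32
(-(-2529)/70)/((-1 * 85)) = -2529/5950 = -0.43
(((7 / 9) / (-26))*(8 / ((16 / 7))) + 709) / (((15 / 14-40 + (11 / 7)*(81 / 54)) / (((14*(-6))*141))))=229582.39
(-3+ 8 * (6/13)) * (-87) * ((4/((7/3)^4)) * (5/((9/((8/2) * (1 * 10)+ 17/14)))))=-186.10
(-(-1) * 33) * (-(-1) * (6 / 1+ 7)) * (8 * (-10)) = -34320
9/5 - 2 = -1/5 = -0.20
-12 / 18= -2 / 3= -0.67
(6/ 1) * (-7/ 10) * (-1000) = 4200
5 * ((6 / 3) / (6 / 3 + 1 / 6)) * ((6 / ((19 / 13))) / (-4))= -90 / 19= -4.74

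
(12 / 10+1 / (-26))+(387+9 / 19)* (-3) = -2868311 / 2470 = -1161.26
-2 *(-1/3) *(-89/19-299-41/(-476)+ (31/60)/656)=-27018021349/133489440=-202.40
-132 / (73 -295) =22 / 37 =0.59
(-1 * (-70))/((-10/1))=-7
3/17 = 0.18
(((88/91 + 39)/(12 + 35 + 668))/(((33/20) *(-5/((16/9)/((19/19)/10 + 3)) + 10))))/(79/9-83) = -349152/980100121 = -0.00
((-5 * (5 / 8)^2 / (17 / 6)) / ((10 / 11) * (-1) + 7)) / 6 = -1375 / 72896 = -0.02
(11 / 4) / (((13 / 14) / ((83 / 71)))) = 6391 / 1846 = 3.46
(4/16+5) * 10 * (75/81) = 875/18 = 48.61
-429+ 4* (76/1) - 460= -585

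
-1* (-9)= 9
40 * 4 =160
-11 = -11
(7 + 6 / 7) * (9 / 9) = 55 / 7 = 7.86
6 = 6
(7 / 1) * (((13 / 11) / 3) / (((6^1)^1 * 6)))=91 / 1188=0.08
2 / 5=0.40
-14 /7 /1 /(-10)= 1 /5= 0.20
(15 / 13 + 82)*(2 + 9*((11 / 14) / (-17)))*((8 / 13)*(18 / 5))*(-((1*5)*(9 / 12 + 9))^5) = -1223843544714375 / 15232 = -80346871370.43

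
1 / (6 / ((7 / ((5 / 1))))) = 7 / 30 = 0.23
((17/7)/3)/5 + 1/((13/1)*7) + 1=1601/1365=1.17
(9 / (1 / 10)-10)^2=6400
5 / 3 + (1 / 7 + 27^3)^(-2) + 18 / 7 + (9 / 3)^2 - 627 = -244683223183807 / 398661470004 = -613.76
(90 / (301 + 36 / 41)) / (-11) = -3690 / 136147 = -0.03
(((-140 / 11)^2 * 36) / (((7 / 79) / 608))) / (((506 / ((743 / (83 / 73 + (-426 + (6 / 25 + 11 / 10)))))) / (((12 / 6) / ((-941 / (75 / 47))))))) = 7404274368000000 / 15736625538073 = 470.51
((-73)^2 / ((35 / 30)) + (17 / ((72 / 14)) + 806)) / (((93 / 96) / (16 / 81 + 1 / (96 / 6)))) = 456638033 / 316386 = 1443.29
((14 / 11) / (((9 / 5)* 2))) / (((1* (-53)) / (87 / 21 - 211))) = 7240 / 5247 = 1.38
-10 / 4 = -5 / 2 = -2.50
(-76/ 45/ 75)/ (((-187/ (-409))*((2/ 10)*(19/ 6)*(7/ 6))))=-6544/ 98175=-0.07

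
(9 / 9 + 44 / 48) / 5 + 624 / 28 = 22.67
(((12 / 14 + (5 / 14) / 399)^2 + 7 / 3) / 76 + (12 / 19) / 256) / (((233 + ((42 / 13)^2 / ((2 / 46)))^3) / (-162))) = -17659994517503559 / 35195691719666484062560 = -0.00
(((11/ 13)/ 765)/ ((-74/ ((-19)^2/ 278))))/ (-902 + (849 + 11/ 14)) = 27797/ 74777111370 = 0.00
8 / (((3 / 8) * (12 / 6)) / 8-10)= -256 / 317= -0.81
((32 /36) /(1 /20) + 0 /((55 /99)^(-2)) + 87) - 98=6.78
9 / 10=0.90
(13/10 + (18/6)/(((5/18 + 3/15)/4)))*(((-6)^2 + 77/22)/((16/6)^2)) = 8076249/55040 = 146.73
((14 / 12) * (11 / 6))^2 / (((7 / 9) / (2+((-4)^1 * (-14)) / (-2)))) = -11011 / 72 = -152.93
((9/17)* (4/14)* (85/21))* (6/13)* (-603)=-108540/637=-170.39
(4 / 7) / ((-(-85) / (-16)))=-64 / 595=-0.11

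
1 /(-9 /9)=-1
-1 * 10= -10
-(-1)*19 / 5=19 / 5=3.80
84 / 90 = 14 / 15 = 0.93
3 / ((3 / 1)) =1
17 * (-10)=-170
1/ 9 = 0.11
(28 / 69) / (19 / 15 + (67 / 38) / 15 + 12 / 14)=37240 / 205689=0.18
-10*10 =-100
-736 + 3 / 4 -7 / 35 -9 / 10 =-14727 / 20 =-736.35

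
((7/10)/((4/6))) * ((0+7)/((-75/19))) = -931/500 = -1.86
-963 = -963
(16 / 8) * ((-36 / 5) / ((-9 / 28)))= 224 / 5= 44.80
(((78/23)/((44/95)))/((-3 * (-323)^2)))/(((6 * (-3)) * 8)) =65/400096224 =0.00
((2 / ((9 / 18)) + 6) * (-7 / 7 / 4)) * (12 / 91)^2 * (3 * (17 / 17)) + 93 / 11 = 758253 / 91091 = 8.32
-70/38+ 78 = 1447/19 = 76.16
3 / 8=0.38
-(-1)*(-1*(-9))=9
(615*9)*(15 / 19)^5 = 4203140625 / 2476099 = 1697.48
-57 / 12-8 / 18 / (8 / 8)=-187 / 36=-5.19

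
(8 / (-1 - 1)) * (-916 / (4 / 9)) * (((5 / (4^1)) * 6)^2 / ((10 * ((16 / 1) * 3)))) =30915 / 32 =966.09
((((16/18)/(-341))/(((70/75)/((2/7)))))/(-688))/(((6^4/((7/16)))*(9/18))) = 5/6385091328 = 0.00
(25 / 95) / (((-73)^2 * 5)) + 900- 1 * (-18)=92948419 / 101251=918.00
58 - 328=-270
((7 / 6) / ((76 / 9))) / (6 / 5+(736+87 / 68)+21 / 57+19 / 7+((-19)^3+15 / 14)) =-0.00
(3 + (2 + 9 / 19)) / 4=26 / 19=1.37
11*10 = 110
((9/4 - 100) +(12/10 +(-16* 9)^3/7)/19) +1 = -59976867/2660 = -22547.69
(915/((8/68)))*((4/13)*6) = 186660/13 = 14358.46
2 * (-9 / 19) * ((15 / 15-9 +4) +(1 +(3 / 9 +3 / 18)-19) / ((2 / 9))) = 78.39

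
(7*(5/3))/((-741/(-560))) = 19600/2223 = 8.82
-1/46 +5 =229/46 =4.98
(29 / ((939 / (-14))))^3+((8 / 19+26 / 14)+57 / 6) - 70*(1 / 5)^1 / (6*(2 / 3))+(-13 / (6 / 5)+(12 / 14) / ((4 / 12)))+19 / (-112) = -412596150115 / 1761847848432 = -0.23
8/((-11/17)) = -136/11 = -12.36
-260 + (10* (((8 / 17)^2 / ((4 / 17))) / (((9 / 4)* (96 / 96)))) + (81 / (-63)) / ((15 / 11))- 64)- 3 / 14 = -320.97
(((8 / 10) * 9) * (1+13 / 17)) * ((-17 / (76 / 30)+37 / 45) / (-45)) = 40276 / 24225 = 1.66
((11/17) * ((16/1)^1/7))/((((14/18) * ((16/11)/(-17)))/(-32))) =34848/49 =711.18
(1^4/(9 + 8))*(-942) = -942/17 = -55.41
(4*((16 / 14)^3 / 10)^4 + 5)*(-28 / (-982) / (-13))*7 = -0.08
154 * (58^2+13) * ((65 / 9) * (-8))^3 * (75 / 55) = -33238325120000 / 243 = -136783230946.50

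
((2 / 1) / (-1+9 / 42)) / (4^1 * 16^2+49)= -0.00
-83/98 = -0.85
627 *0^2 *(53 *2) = 0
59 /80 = 0.74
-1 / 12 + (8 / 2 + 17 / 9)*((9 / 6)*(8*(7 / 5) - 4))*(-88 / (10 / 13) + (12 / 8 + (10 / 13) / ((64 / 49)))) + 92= -109996639 / 15600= -7051.07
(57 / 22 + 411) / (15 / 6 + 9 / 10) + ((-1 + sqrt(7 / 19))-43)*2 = 2*sqrt(133) / 19 + 12583 / 374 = 34.86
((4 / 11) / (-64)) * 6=-3 / 88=-0.03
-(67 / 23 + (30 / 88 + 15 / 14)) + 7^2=316475 / 7084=44.67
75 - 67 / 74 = 5483 / 74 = 74.09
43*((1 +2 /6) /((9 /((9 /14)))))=86 /21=4.10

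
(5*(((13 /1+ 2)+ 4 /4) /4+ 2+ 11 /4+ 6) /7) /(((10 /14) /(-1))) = -59 /4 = -14.75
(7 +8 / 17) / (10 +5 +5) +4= 1487 / 340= 4.37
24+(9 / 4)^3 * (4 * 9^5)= 43047105 / 16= 2690444.06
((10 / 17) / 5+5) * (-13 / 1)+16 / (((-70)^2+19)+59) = -2814923 / 42313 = -66.53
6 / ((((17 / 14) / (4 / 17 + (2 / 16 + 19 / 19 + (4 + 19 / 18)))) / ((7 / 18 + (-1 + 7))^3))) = 83604019625 / 10112688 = 8267.24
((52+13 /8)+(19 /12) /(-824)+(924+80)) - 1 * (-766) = 18031985 /9888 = 1823.62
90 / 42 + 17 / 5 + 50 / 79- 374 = -367.82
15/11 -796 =-794.64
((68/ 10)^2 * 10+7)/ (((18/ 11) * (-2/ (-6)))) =25817/ 30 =860.57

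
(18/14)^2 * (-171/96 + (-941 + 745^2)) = 1436181111/1568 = 915931.83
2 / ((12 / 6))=1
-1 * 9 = -9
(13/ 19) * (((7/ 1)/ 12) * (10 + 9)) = 91/ 12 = 7.58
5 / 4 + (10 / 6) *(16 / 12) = 125 / 36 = 3.47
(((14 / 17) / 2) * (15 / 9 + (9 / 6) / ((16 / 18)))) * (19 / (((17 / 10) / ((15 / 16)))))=535325 / 36992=14.47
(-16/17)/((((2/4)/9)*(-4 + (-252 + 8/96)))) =3456/52207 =0.07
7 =7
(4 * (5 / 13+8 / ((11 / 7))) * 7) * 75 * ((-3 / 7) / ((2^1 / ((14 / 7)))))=-4927.97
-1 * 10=-10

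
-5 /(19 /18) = -90 /19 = -4.74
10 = 10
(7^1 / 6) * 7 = 49 / 6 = 8.17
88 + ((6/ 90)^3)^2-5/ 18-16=1633921877/ 22781250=71.72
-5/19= -0.26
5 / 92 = 0.05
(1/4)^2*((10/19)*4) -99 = -3757/38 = -98.87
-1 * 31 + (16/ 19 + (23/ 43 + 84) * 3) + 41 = 216053/ 817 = 264.45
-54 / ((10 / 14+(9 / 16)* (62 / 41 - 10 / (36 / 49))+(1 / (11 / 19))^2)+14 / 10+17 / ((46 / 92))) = -300041280 / 179425333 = -1.67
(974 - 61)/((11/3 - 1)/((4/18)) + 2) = 913/14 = 65.21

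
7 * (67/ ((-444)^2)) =0.00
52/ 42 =26/ 21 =1.24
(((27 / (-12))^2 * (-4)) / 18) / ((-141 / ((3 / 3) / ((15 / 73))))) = 73 / 1880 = 0.04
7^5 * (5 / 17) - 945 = 67970 / 17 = 3998.24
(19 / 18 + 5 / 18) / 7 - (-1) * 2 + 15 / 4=499 / 84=5.94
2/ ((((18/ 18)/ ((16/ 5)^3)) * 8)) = 1024/ 125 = 8.19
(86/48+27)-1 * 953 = -924.21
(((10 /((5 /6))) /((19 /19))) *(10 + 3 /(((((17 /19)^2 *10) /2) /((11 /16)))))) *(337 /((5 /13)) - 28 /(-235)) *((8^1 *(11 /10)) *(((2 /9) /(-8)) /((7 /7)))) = -36714682147 /1358300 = -27029.88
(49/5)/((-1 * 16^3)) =-0.00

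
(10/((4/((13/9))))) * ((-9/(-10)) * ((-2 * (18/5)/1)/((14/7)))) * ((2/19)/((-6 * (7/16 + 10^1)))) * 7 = 2184/15865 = 0.14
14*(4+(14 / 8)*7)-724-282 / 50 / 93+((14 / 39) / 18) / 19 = -5132911711 / 10336950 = -496.56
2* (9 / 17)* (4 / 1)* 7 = 504 / 17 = 29.65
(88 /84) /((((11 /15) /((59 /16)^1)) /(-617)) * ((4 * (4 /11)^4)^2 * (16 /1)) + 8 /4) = 39016531725215 /74485166496769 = 0.52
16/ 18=8/ 9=0.89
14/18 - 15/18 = -1/18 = -0.06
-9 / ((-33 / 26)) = 7.09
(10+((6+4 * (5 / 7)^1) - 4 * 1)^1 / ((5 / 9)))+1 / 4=2659 / 140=18.99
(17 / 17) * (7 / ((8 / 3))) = 21 / 8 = 2.62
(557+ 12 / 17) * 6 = 56886 / 17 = 3346.24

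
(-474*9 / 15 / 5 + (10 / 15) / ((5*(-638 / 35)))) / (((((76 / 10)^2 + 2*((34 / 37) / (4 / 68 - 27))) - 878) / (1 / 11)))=11531998717 / 1829190342276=0.01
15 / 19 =0.79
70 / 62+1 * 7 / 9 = 1.91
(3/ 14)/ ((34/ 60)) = 0.38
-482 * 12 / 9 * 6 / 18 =-214.22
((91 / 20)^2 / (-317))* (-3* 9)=223587 / 126800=1.76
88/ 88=1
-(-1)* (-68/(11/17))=-1156/11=-105.09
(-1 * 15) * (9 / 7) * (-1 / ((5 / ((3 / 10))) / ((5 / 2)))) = 81 / 28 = 2.89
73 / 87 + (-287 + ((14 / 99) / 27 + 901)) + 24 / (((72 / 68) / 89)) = 2632.18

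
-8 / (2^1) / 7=-4 / 7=-0.57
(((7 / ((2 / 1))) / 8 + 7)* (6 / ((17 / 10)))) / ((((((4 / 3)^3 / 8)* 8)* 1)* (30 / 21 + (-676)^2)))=19845 / 818903552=0.00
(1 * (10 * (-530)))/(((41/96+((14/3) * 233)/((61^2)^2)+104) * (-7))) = 7044763900800/971632622863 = 7.25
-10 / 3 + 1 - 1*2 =-13 / 3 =-4.33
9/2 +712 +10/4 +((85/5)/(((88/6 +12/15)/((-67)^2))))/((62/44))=15177169/3596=4220.57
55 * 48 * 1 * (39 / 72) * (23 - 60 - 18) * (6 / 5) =-94380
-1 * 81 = -81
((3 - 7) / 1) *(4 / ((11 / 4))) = -64 / 11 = -5.82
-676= -676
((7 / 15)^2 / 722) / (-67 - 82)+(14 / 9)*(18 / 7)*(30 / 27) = 35859317 / 8068350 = 4.44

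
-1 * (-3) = 3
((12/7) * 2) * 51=1224/7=174.86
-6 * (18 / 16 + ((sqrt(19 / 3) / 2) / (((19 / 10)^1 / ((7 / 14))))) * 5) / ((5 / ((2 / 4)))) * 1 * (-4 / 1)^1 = 27 / 10 + 10 * sqrt(57) / 19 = 6.67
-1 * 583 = -583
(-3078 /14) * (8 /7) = -12312 /49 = -251.27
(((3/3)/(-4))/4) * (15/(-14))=15/224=0.07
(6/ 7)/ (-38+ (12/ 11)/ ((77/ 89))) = -363/ 15559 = -0.02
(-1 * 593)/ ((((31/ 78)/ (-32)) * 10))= 740064/ 155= 4774.61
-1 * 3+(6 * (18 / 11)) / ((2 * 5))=-111 / 55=-2.02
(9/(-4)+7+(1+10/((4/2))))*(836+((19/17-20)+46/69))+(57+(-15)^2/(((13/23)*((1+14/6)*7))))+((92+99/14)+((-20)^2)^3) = 1188262413511/18564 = 64008964.31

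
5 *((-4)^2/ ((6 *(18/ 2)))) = 40/ 27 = 1.48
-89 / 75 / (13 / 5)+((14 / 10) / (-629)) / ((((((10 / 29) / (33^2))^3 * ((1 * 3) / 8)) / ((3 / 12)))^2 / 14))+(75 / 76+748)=-4002460406973513678194710900931 / 291305625000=-13739729217290306969.51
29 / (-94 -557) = -29 / 651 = -0.04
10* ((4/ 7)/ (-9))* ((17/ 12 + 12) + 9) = -2690/ 189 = -14.23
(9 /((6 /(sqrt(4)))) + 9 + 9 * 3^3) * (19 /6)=1615 /2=807.50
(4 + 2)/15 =2/5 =0.40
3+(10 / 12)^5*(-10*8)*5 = -76667 / 486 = -157.75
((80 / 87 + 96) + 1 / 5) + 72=73567 / 435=169.12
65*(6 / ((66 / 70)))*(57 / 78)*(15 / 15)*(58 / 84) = 13775 / 66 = 208.71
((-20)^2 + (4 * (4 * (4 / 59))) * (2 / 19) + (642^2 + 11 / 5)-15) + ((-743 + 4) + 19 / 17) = 39239642852 / 95285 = 411813.43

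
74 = 74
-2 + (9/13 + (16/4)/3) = 1/39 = 0.03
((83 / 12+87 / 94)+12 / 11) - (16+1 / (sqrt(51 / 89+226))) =-43843 / 6204 - sqrt(1794685) / 20165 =-7.13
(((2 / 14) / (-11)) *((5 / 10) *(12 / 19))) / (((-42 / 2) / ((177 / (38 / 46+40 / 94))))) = 0.03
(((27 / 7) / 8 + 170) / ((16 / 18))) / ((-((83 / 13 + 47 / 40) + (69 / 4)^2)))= -5584995 / 8885156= -0.63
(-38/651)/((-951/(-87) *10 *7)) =-551/7222845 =-0.00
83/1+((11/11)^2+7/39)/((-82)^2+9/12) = 87072247/1049061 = 83.00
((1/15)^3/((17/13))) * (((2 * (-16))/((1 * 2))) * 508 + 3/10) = -1.84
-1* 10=-10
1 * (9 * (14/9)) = 14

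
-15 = -15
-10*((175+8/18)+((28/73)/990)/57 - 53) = -504396448/411939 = -1224.44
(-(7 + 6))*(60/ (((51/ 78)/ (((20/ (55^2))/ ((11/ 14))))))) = -227136/ 22627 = -10.04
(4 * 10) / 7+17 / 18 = 839 / 126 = 6.66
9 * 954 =8586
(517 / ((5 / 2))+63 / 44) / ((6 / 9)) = 137433 / 440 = 312.35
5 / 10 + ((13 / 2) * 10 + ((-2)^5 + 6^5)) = 15619 / 2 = 7809.50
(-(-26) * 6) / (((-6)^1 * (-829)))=26 / 829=0.03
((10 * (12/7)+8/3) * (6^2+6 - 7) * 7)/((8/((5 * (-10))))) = -91000/3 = -30333.33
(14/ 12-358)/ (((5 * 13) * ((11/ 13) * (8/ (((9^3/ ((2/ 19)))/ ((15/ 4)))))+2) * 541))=-3294999/ 650617420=-0.01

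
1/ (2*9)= 1/ 18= 0.06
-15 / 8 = -1.88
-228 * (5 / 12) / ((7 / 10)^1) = -950 / 7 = -135.71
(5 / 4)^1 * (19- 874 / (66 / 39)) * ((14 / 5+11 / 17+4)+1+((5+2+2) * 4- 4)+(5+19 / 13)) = -70908912 / 2431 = -29168.62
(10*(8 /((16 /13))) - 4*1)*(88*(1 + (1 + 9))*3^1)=177144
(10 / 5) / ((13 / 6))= 12 / 13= 0.92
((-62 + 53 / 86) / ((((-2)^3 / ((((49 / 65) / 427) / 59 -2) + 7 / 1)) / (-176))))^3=-313354879289669728979326592483112 / 1017866864488012040125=-307854484925.48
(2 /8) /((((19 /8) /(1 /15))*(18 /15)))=1 /171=0.01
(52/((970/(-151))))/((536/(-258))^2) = -32666283/17417320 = -1.88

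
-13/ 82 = -0.16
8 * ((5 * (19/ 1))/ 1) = 760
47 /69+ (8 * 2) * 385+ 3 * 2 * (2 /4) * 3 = 425708 /69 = 6169.68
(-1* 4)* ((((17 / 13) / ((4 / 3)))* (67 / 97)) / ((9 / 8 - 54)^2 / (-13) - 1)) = 3264 / 260251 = 0.01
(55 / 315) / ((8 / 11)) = 121 / 504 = 0.24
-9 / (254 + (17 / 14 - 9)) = -14 / 383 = -0.04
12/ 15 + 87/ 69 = 237/ 115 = 2.06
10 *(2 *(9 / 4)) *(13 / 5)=117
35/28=5/4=1.25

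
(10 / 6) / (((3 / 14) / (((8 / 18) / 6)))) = 140 / 243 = 0.58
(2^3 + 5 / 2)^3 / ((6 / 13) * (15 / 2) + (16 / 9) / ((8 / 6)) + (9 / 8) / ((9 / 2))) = 361179 / 1574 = 229.47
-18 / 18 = -1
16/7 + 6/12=39/14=2.79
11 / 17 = 0.65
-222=-222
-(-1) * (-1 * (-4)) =4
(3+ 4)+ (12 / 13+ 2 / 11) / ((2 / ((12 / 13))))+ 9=30692 / 1859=16.51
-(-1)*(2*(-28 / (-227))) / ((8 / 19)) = 133 / 227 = 0.59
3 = 3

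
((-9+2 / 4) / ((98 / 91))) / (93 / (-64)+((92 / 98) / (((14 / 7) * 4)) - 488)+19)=24752 / 1474973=0.02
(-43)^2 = 1849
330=330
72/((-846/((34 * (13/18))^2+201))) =-260488/3807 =-68.42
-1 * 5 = -5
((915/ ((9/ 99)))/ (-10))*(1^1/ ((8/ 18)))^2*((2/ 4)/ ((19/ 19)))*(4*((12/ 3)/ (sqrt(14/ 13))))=-163053*sqrt(182)/ 56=-39280.45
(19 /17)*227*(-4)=-17252 /17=-1014.82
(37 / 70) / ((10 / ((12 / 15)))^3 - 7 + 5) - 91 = -49714517 / 546315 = -91.00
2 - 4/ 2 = 0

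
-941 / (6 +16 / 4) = -94.10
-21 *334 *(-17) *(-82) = -9777516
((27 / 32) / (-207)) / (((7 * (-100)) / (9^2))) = 243 / 515200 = 0.00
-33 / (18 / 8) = -14.67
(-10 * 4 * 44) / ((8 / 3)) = -660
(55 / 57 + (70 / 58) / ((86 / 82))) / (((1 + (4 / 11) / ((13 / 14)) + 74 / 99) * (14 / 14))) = 64513020 / 65226829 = 0.99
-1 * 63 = -63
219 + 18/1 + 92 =329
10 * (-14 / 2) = -70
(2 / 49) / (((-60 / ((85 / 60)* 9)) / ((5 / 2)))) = -17 / 784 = -0.02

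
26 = 26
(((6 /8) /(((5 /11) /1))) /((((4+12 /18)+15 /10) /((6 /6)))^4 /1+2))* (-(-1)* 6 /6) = 10692 /9383765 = 0.00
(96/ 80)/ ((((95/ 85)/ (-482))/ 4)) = -196656/ 95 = -2070.06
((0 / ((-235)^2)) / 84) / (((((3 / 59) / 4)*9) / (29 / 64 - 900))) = 0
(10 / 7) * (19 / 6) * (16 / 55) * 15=1520 / 77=19.74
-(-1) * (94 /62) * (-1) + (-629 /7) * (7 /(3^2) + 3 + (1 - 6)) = 211528 /1953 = 108.31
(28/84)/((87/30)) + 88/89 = 8546/7743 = 1.10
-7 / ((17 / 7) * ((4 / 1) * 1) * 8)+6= 3215 / 544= 5.91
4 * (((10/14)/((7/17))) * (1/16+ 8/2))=5525/196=28.19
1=1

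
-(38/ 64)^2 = -361/ 1024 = -0.35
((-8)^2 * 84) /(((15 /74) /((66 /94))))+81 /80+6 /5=18623.76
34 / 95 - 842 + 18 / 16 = -638793 / 760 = -840.52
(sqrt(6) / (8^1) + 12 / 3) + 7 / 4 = sqrt(6) / 8 + 23 / 4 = 6.06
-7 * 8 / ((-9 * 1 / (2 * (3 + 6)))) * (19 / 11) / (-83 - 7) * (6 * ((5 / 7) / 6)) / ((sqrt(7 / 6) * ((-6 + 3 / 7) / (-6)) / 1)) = -304 * sqrt(42) / 1287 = -1.53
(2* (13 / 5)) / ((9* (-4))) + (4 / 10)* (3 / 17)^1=-113 / 1530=-0.07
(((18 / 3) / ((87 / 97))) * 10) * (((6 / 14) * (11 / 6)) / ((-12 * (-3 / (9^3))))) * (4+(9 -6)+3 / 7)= 11235510 / 1421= 7906.76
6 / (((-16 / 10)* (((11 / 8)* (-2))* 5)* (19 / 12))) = 0.17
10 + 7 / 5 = 57 / 5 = 11.40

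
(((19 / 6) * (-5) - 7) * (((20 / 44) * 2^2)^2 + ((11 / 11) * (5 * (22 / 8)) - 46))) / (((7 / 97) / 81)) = 5026471227 / 6776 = 741805.08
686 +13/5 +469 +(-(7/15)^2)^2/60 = 3516212401/3037500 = 1157.60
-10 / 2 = -5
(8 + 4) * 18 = 216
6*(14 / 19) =84 / 19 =4.42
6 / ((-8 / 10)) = -15 / 2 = -7.50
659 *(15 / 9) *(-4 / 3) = -13180 / 9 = -1464.44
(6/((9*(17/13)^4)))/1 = 57122/250563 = 0.23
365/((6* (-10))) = -73/12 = -6.08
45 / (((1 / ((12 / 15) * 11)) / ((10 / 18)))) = 220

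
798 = 798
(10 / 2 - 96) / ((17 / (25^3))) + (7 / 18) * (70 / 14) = -25593155 / 306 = -83637.76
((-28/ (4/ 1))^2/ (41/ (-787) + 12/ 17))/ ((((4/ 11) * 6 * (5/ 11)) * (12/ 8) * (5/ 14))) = 555268637/ 3936150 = 141.07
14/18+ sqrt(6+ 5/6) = 7/9+ sqrt(246)/6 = 3.39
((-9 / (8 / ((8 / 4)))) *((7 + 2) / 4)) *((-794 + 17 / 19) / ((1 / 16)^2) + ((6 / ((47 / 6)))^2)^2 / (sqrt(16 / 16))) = 95297197675680 / 92713939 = 1027862.68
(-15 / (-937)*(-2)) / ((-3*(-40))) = -1 / 3748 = -0.00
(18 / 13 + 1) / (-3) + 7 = 242 / 39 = 6.21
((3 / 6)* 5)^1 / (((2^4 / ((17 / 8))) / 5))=425 / 256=1.66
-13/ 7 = -1.86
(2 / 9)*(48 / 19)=32 / 57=0.56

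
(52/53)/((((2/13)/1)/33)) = 11154/53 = 210.45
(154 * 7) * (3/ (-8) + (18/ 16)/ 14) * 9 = -22869/ 8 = -2858.62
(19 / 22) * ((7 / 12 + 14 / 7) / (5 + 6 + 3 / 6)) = 589 / 3036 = 0.19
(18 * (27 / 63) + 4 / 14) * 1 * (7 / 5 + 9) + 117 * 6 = 3926 / 5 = 785.20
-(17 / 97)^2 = -289 / 9409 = -0.03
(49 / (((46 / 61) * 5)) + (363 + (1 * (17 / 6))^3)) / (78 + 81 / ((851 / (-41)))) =366474899 / 68101560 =5.38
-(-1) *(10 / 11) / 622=5 / 3421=0.00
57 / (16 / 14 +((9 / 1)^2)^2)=399 / 45935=0.01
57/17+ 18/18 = 74/17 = 4.35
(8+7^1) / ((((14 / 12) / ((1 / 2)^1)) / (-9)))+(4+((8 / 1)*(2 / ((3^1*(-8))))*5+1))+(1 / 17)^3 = -5797319 / 103173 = -56.19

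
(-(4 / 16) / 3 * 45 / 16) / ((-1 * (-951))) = -0.00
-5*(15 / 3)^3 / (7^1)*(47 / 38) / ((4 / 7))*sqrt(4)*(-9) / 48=88125 / 1216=72.47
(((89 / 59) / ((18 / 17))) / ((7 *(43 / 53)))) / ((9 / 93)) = 2485859 / 958986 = 2.59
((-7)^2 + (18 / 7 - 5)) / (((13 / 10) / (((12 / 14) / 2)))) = 15.35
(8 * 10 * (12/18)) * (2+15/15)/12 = 13.33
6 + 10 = 16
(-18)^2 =324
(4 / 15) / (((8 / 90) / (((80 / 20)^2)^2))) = 768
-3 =-3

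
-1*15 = -15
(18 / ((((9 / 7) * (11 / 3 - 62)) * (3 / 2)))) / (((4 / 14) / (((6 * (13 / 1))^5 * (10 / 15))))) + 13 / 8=-215575685819 / 200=-1077878429.10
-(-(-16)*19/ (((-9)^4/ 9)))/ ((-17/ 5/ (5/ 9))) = 7600/ 111537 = 0.07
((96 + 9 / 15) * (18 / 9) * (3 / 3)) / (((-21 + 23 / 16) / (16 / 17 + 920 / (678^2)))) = -9493312192 / 1019157735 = -9.31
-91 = -91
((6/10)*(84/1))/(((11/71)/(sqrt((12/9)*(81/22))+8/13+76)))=53676*sqrt(66)/605+17820432/715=25644.45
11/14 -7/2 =-19/7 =-2.71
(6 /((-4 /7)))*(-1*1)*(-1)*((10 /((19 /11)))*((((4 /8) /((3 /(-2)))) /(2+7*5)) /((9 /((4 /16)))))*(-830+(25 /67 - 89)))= -1974665 /141303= -13.97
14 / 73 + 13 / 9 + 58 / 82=63128 / 26937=2.34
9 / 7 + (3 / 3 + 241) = 1703 / 7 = 243.29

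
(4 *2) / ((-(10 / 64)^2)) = -8192 / 25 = -327.68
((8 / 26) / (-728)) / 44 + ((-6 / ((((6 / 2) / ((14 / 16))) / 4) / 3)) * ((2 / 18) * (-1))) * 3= 728727 / 104104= 7.00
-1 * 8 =-8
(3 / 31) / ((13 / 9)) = 27 / 403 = 0.07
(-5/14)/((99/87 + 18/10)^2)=-105125/2540664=-0.04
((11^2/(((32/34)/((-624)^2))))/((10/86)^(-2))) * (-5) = -6257394000/1849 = -3384204.43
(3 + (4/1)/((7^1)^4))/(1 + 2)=1.00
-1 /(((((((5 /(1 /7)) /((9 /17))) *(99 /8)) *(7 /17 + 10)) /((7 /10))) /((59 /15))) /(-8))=32 /12375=0.00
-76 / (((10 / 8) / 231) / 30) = -421344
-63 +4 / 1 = -59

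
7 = 7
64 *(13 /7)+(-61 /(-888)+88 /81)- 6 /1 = 19134905 /167832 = 114.01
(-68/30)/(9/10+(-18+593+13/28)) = -952/242073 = -0.00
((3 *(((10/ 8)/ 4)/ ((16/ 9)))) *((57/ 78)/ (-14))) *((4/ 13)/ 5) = -513/ 302848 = -0.00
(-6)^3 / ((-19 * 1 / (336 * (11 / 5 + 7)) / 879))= 2934537984 / 95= 30889873.52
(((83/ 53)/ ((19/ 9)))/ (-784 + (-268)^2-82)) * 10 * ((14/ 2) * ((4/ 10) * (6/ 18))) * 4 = 13944/ 35727353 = 0.00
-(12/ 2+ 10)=-16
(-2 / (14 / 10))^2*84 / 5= 240 / 7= 34.29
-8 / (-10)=4 / 5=0.80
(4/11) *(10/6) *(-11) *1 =-20/3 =-6.67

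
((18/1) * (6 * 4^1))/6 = 72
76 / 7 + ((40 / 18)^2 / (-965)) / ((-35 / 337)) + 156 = 2609248 / 15633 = 166.91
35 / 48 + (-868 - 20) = -42589 / 48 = -887.27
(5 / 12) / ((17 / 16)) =20 / 51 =0.39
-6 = -6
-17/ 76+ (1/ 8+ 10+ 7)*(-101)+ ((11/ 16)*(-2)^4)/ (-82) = -10781253/ 6232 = -1729.98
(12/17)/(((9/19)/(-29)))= -2204/51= -43.22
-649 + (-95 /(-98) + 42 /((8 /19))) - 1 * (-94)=-89039 /196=-454.28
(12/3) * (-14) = -56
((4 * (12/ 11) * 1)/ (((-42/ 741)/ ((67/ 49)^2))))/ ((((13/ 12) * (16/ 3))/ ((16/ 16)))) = -4605714/ 184877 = -24.91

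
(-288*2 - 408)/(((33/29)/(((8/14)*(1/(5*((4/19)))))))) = -180728/385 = -469.42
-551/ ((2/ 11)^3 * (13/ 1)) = -7051.74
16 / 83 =0.19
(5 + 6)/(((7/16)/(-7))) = -176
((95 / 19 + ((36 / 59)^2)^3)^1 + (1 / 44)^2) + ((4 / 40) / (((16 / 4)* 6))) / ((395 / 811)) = 306072612359281337 / 60480558161147850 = 5.06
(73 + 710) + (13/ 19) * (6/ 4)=29793/ 38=784.03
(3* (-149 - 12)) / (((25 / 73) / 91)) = -3208569 / 25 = -128342.76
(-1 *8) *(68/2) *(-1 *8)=2176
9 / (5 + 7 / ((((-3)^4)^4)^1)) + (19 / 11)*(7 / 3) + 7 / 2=6024584429 / 645700836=9.33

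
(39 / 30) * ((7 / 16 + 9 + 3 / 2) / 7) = 65 / 32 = 2.03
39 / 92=0.42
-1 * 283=-283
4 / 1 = 4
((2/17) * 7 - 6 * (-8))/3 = 830/51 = 16.27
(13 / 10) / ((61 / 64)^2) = 26624 / 18605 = 1.43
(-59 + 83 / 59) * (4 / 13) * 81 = -1100952 / 767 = -1435.40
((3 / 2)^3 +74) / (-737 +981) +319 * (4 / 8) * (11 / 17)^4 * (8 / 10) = 18492047511 / 815164960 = 22.69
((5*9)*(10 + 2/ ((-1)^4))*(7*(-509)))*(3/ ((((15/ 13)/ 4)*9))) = -2223312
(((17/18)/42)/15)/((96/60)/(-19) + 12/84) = 323/12636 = 0.03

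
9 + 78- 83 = 4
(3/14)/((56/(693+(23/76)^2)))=12009891/4528384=2.65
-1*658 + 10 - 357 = -1005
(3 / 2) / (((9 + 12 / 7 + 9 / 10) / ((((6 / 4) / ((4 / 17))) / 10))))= 357 / 4336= 0.08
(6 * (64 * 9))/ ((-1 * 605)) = -3456/ 605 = -5.71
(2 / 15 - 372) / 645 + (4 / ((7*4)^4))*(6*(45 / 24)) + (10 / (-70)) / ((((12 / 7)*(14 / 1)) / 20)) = -4136067793 / 5946796800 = -0.70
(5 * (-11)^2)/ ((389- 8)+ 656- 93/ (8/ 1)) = 4840/ 8203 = 0.59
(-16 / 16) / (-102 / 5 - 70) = 5 / 452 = 0.01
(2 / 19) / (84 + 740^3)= 1 / 3849628798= 0.00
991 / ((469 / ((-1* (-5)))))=4955 / 469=10.57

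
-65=-65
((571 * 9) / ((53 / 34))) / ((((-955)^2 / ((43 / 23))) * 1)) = 7513218 / 1111758475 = 0.01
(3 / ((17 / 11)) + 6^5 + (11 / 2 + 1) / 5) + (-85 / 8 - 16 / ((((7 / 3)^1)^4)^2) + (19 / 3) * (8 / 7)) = 91445340911017 / 11760194040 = 7775.84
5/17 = 0.29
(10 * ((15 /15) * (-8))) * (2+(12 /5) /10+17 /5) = -2256 /5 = -451.20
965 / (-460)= -193 / 92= -2.10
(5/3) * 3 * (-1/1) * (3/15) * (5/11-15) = 160/11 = 14.55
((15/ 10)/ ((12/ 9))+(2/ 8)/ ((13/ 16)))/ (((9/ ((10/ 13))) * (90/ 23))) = 3427/ 109512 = 0.03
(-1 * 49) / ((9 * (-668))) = 49 / 6012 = 0.01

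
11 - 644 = -633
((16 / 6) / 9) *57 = 152 / 9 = 16.89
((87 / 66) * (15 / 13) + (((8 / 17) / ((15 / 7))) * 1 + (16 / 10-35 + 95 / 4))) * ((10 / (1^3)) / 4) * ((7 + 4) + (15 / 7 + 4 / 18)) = -264.27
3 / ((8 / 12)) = 9 / 2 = 4.50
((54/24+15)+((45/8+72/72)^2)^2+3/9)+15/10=23905939/12288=1945.47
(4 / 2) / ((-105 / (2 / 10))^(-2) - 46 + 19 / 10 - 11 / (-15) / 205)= -45202500 / 996634193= -0.05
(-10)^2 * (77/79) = 7700/79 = 97.47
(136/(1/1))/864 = 17/108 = 0.16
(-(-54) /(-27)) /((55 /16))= -32 /55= -0.58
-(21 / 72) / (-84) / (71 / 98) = 49 / 10224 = 0.00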